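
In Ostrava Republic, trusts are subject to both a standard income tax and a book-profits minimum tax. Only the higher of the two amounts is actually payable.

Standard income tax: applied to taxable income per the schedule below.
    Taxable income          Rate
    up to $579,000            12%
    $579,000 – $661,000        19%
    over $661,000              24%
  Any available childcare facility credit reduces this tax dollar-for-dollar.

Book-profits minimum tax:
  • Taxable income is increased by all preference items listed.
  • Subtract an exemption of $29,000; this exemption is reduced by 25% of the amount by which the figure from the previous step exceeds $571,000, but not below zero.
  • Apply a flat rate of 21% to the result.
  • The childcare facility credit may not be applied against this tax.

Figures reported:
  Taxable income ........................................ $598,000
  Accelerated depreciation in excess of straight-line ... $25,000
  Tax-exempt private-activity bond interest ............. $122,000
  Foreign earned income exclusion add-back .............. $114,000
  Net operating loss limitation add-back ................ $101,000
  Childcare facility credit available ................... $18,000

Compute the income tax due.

$201,600

Standard income tax:
  $579,000 × 12% = $69,480
  $19,000 × 19% = $3,610
  → $73,090
  Less childcare facility credit $18,000 → $55,090

Book-profits minimum tax:
  Adjusted income: $598,000 + $25,000 + $122,000 + $114,000 + $101,000 = $960,000
  Exemption: 25% × ($960,000 − $571,000) = $97,250 ≥ $29,000, so the exemption is fully phased out
  Base: $960,000 − $0 = $960,000
  $960,000 × 21% = $201,600

$201,600 > $55,090, so the book-profits minimum tax is the binding amount.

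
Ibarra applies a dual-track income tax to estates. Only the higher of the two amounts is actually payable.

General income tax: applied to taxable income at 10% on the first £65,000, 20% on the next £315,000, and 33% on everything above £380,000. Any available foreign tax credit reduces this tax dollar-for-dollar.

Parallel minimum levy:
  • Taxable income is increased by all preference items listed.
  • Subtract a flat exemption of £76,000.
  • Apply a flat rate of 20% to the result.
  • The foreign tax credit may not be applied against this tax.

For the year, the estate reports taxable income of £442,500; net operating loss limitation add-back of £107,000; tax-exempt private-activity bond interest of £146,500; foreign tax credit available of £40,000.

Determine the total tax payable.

£124,000

Parallel minimum levy:
  Adjusted income: £442,500 + £107,000 + £146,500 = £696,000
  Less exemption £76,000 → base £620,000
  £620,000 × 20% = £124,000

General income tax:
  £65,000 × 10% = £6,500
  £315,000 × 20% = £63,000
  £62,500 × 33% = £20,625
  → £90,125
  Less foreign tax credit £40,000 → £50,125

£124,000 > £50,125, so the parallel minimum levy is the binding amount.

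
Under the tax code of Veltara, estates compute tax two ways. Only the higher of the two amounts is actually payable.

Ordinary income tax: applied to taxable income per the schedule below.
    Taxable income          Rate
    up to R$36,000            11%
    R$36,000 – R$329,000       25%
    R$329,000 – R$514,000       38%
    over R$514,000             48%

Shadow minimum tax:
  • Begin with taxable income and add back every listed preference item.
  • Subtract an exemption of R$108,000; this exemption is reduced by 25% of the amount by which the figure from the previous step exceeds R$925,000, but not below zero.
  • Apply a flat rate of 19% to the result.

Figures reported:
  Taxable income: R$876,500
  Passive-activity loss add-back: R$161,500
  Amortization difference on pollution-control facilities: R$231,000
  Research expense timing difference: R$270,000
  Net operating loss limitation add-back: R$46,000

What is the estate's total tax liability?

Shadow minimum tax:
  Adjusted income: R$876,500 + R$161,500 + R$231,000 + R$270,000 + R$46,000 = R$1,585,000
  Exemption: 25% × (R$1,585,000 − R$925,000) = R$165,000 ≥ R$108,000, so the exemption is fully phased out
  Base: R$1,585,000 − R$0 = R$1,585,000
  R$1,585,000 × 19% = R$301,150

Ordinary income tax:
  R$36,000 × 11% = R$3,960
  R$293,000 × 25% = R$73,250
  R$185,000 × 38% = R$70,300
  R$362,500 × 48% = R$174,000
  → R$321,510

R$321,510 > R$301,150, so the ordinary income tax governs.

R$321,510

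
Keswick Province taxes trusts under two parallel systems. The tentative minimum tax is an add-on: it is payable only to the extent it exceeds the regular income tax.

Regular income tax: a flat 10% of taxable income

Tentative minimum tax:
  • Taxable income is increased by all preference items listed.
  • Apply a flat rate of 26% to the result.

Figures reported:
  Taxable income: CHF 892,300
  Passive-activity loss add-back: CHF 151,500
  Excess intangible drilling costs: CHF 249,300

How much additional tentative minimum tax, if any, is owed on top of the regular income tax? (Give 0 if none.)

Regular income tax:
  CHF 892,300 × 10% = CHF 89,230

Tentative minimum tax:
  Adjusted income: CHF 892,300 + CHF 151,500 + CHF 249,300 = CHF 1,293,100
  CHF 1,293,100 × 26% = CHF 336,206

Excess of tentative minimum tax over regular income tax: CHF 336,206 − CHF 89,230 = CHF 246,976.

CHF 246,976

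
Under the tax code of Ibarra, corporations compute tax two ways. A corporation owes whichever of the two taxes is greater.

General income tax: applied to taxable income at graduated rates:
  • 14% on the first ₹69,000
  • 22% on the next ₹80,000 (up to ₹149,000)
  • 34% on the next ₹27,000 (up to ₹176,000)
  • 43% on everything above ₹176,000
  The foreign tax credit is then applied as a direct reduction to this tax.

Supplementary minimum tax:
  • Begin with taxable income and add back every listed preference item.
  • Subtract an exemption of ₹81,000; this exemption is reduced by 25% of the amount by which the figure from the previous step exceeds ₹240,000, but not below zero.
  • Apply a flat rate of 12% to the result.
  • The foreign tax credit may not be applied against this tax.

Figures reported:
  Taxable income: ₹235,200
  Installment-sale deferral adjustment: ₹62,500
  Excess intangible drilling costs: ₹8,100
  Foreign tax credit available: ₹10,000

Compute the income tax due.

General income tax:
  ₹69,000 × 14% = ₹9,660
  ₹80,000 × 22% = ₹17,600
  ₹27,000 × 34% = ₹9,180
  ₹59,200 × 43% = ₹25,456
  → ₹61,896
  Less foreign tax credit ₹10,000 → ₹51,896

Supplementary minimum tax:
  Adjusted income: ₹235,200 + ₹62,500 + ₹8,100 = ₹305,800
  Exemption: ₹81,000 − 25% × (₹305,800 − ₹240,000) = ₹81,000 − ₹16,450 = ₹64,550
  Base: ₹305,800 − ₹64,550 = ₹241,250
  ₹241,250 × 12% = ₹28,950

₹51,896 > ₹28,950, so the general income tax governs.

₹51,896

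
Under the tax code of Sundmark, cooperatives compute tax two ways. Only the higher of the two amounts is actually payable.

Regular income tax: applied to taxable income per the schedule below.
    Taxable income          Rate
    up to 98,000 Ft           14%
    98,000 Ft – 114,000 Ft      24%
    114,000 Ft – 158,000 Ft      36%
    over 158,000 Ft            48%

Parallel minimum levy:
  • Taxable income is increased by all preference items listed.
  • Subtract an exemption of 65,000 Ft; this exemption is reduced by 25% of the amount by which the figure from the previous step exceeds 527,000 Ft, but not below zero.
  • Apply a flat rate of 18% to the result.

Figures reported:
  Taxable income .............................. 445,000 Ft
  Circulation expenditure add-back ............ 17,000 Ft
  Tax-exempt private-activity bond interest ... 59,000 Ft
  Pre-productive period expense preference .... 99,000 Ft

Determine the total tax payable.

Regular income tax:
  98,000 Ft × 14% = 13,720 Ft
  16,000 Ft × 24% = 3,840 Ft
  44,000 Ft × 36% = 15,840 Ft
  287,000 Ft × 48% = 137,760 Ft
  → 171,160 Ft

Parallel minimum levy:
  Adjusted income: 445,000 Ft + 17,000 Ft + 59,000 Ft + 99,000 Ft = 620,000 Ft
  Exemption: 65,000 Ft − 25% × (620,000 Ft − 527,000 Ft) = 65,000 Ft − 23,250 Ft = 41,750 Ft
  Base: 620,000 Ft − 41,750 Ft = 578,250 Ft
  578,250 Ft × 18% = 104,085 Ft

171,160 Ft > 104,085 Ft, so the regular income tax governs.

171,160 Ft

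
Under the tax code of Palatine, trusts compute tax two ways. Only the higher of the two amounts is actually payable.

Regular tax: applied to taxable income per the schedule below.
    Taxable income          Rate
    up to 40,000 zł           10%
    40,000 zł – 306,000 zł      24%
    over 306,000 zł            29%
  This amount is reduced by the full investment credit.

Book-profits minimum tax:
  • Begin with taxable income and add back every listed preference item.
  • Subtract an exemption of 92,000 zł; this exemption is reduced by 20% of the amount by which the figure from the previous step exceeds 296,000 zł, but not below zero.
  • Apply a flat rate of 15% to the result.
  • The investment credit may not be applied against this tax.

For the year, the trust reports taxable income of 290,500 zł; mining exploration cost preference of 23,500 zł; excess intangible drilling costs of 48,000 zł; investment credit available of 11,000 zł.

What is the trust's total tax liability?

Regular tax:
  40,000 zł × 10% = 4,000 zł
  250,500 zł × 24% = 60,120 zł
  → 64,120 zł
  Less investment credit 11,000 zł → 53,120 zł

Book-profits minimum tax:
  Adjusted income: 290,500 zł + 23,500 zł + 48,000 zł = 362,000 zł
  Exemption: 92,000 zł − 20% × (362,000 zł − 296,000 zł) = 92,000 zł − 13,200 zł = 78,800 zł
  Base: 362,000 zł − 78,800 zł = 283,200 zł
  283,200 zł × 15% = 42,480 zł

53,120 zł > 42,480 zł, so the regular tax governs.

53,120 zł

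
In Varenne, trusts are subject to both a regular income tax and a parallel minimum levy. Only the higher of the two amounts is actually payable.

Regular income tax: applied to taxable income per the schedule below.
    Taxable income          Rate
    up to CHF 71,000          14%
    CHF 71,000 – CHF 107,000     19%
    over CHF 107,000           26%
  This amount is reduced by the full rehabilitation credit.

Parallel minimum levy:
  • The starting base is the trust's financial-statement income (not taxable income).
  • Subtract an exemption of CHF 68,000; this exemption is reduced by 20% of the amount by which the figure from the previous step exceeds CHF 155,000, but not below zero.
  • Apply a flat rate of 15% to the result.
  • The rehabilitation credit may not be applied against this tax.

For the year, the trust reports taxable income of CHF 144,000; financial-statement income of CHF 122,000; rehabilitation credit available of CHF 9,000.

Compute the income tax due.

Parallel minimum levy:
  Base (financial-statement income): CHF 122,000
  Exemption: CHF 122,000 ≤ CHF 155,000, so full CHF 68,000 applies
  Base: CHF 122,000 − CHF 68,000 = CHF 54,000
  CHF 54,000 × 15% = CHF 8,100

Regular income tax:
  CHF 71,000 × 14% = CHF 9,940
  CHF 36,000 × 19% = CHF 6,840
  CHF 37,000 × 26% = CHF 9,620
  → CHF 26,400
  Less rehabilitation credit CHF 9,000 → CHF 17,400

CHF 17,400 > CHF 8,100, so the regular income tax governs.

CHF 17,400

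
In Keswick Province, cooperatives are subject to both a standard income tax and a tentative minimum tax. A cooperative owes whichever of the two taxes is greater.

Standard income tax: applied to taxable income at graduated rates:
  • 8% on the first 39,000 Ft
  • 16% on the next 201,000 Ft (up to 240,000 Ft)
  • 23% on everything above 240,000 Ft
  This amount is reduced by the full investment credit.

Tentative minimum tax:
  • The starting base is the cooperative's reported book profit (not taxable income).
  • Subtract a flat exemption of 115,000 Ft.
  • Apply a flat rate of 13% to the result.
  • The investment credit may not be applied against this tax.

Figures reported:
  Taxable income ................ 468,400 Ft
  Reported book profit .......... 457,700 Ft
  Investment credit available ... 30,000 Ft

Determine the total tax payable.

57,812 Ft

Standard income tax:
  39,000 Ft × 8% = 3,120 Ft
  201,000 Ft × 16% = 32,160 Ft
  228,400 Ft × 23% = 52,532 Ft
  → 87,812 Ft
  Less investment credit 30,000 Ft → 57,812 Ft

Tentative minimum tax:
  Base (reported book profit): 457,700 Ft
  Less exemption 115,000 Ft → base 342,700 Ft
  342,700 Ft × 13% = 44,551 Ft

57,812 Ft > 44,551 Ft, so the standard income tax governs.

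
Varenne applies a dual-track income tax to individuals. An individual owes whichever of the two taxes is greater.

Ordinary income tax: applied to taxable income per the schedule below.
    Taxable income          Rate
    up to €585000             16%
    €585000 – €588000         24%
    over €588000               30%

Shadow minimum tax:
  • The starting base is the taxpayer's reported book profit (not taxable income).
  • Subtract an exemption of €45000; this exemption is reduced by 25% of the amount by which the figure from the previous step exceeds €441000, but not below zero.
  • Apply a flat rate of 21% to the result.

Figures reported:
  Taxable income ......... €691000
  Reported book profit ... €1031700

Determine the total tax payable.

Shadow minimum tax:
  Base (reported book profit): €1031700
  Exemption: 25% × (€1031700 − €441000) = €147675 ≥ €45000, so the exemption is fully phased out
  Base: €1031700 − €0 = €1031700
  €1031700 × 21% = €216657

Ordinary income tax:
  €585000 × 16% = €93600
  €3000 × 24% = €720
  €103000 × 30% = €30900
  → €125220

€216657 > €125220, so the shadow minimum tax is the binding amount.

€216657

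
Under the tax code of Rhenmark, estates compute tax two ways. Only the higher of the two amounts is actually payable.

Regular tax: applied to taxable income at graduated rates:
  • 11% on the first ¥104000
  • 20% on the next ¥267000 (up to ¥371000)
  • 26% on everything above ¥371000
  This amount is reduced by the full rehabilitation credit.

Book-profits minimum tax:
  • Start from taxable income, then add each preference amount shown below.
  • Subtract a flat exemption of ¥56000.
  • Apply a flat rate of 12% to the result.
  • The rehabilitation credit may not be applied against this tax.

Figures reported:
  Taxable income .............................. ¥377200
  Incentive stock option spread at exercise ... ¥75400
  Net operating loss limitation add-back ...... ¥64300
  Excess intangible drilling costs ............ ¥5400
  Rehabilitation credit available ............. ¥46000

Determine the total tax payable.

Regular tax:
  ¥104000 × 11% = ¥11440
  ¥267000 × 20% = ¥53400
  ¥6200 × 26% = ¥1612
  → ¥66452
  Less rehabilitation credit ¥46000 → ¥20452

Book-profits minimum tax:
  Adjusted income: ¥377200 + ¥75400 + ¥64300 + ¥5400 = ¥522300
  Less exemption ¥56000 → base ¥466300
  ¥466300 × 12% = ¥55956

¥55956 > ¥20452, so the book-profits minimum tax is the binding amount.

¥55956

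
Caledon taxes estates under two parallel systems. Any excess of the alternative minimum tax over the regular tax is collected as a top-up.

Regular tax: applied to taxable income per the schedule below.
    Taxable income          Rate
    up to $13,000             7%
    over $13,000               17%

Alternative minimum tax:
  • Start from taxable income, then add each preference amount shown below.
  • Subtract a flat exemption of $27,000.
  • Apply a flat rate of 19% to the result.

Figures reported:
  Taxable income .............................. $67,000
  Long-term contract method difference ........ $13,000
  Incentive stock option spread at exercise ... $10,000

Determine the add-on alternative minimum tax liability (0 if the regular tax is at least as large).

Regular tax:
  $13,000 × 7% = $910
  $54,000 × 17% = $9,180
  → $10,090

Alternative minimum tax:
  Adjusted income: $67,000 + $13,000 + $10,000 = $90,000
  Less exemption $27,000 → base $63,000
  $63,000 × 19% = $11,970

Excess of alternative minimum tax over regular tax: $11,970 − $10,090 = $1,880.

$1,880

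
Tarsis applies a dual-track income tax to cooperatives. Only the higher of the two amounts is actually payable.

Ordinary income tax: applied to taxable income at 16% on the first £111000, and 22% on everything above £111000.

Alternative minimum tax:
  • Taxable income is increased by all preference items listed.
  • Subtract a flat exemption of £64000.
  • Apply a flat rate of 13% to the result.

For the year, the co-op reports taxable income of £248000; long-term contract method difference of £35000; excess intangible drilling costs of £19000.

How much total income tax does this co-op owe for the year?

£47900

Alternative minimum tax:
  Adjusted income: £248000 + £35000 + £19000 = £302000
  Less exemption £64000 → base £238000
  £238000 × 13% = £30940

Ordinary income tax:
  £111000 × 16% = £17760
  £137000 × 22% = £30140
  → £47900

£47900 > £30940, so the ordinary income tax governs.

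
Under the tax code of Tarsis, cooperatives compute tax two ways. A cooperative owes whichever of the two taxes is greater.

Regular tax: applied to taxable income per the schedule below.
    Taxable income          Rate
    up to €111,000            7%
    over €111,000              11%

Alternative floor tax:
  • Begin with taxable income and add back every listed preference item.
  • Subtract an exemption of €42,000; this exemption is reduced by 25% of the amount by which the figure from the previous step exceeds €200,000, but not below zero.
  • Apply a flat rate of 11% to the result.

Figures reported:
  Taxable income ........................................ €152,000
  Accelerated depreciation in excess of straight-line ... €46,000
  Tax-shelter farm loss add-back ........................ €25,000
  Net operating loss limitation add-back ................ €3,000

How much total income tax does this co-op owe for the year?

Alternative floor tax:
  Adjusted income: €152,000 + €46,000 + €25,000 + €3,000 = €226,000
  Exemption: €42,000 − 25% × (€226,000 − €200,000) = €42,000 − €6,500 = €35,500
  Base: €226,000 − €35,500 = €190,500
  €190,500 × 11% = €20,955

Regular tax:
  €111,000 × 7% = €7,770
  €41,000 × 11% = €4,510
  → €12,280

€20,955 > €12,280, so the alternative floor tax is the binding amount.

€20,955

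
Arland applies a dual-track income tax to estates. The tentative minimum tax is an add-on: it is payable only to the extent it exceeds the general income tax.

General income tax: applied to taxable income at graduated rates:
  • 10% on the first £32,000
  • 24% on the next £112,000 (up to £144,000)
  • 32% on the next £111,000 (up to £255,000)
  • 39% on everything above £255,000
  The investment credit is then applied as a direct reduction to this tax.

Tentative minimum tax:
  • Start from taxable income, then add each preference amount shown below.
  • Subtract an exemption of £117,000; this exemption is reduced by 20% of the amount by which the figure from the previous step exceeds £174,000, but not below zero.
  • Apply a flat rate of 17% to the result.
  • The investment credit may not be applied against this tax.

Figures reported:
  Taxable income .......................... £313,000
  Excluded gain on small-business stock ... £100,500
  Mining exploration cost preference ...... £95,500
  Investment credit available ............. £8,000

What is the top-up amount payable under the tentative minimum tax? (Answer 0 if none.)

General income tax:
  £32,000 × 10% = £3,200
  £112,000 × 24% = £26,880
  £111,000 × 32% = £35,520
  £58,000 × 39% = £22,620
  → £88,220
  Less investment credit £8,000 → £80,220

Tentative minimum tax:
  Adjusted income: £313,000 + £100,500 + £95,500 = £509,000
  Exemption: £117,000 − 20% × (£509,000 − £174,000) = £117,000 − £67,000 = £50,000
  Base: £509,000 − £50,000 = £459,000
  £459,000 × 17% = £78,030

£78,030 ≤ £80,220, so no add-on is due.

£0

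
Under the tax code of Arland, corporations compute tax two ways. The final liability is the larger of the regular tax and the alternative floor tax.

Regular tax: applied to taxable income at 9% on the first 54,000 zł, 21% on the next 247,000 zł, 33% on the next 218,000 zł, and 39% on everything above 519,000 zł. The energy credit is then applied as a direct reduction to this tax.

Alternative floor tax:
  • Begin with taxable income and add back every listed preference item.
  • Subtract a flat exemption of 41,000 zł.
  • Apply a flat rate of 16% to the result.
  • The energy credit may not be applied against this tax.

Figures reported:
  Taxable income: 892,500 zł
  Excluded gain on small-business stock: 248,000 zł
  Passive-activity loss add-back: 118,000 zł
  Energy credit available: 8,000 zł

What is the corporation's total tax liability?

266,335 zł

Alternative floor tax:
  Adjusted income: 892,500 zł + 248,000 zł + 118,000 zł = 1,258,500 zł
  Less exemption 41,000 zł → base 1,217,500 zł
  1,217,500 zł × 16% = 194,800 zł

Regular tax:
  54,000 zł × 9% = 4,860 zł
  247,000 zł × 21% = 51,870 zł
  218,000 zł × 33% = 71,940 zł
  373,500 zł × 39% = 145,665 zł
  → 274,335 zł
  Less energy credit 8,000 zł → 266,335 zł

266,335 zł > 194,800 zł, so the regular tax governs.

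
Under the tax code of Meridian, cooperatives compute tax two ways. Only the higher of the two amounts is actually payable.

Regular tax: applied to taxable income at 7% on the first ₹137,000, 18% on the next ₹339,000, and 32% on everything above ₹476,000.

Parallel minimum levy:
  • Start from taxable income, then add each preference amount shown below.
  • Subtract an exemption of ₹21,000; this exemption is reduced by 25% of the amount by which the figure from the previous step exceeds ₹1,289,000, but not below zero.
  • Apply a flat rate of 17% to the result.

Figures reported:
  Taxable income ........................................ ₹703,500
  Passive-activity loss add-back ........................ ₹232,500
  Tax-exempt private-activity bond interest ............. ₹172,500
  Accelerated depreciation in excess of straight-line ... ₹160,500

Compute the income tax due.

₹212,160

Regular tax:
  ₹137,000 × 7% = ₹9,590
  ₹339,000 × 18% = ₹61,020
  ₹227,500 × 32% = ₹72,800
  → ₹143,410

Parallel minimum levy:
  Adjusted income: ₹703,500 + ₹232,500 + ₹172,500 + ₹160,500 = ₹1,269,000
  Exemption: ₹1,269,000 ≤ ₹1,289,000, so full ₹21,000 applies
  Base: ₹1,269,000 − ₹21,000 = ₹1,248,000
  ₹1,248,000 × 17% = ₹212,160

₹212,160 > ₹143,410, so the parallel minimum levy is the binding amount.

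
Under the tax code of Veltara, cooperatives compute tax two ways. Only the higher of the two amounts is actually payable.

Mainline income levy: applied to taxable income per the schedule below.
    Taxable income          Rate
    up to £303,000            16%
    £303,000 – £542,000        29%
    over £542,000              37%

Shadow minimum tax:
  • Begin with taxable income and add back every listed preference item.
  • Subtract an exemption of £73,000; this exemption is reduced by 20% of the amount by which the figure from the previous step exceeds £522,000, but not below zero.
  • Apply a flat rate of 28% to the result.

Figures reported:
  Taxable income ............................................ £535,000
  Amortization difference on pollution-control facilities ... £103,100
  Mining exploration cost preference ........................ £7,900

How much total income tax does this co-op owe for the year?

Shadow minimum tax:
  Adjusted income: £535,000 + £103,100 + £7,900 = £646,000
  Exemption: £73,000 − 20% × (£646,000 − £522,000) = £73,000 − £24,800 = £48,200
  Base: £646,000 − £48,200 = £597,800
  £597,800 × 28% = £167,384

Mainline income levy:
  £303,000 × 16% = £48,480
  £232,000 × 29% = £67,280
  → £115,760

£167,384 > £115,760, so the shadow minimum tax is the binding amount.

£167,384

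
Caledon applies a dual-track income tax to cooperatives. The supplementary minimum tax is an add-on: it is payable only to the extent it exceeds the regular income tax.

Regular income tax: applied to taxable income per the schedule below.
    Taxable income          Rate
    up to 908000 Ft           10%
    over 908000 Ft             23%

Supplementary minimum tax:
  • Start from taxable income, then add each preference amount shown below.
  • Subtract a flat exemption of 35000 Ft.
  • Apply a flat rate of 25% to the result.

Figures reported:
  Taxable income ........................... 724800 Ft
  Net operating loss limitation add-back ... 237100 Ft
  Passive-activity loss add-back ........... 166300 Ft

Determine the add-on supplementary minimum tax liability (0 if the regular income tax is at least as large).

200820 Ft

Supplementary minimum tax:
  Adjusted income: 724800 Ft + 237100 Ft + 166300 Ft = 1128200 Ft
  Less exemption 35000 Ft → base 1093200 Ft
  1093200 Ft × 25% = 273300 Ft

Regular income tax:
  724800 Ft × 10% = 72480 Ft

Excess of supplementary minimum tax over regular income tax: 273300 Ft − 72480 Ft = 200820 Ft.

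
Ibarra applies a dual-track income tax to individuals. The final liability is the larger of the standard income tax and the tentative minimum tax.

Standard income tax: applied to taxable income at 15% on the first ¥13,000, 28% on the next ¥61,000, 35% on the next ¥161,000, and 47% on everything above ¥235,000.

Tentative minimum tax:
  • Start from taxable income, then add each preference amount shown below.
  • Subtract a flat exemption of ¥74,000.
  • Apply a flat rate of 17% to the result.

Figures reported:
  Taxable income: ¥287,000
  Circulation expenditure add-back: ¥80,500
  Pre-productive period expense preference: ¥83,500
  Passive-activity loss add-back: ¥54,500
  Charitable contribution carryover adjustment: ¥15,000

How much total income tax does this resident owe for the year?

Standard income tax:
  ¥13,000 × 15% = ¥1,950
  ¥61,000 × 28% = ¥17,080
  ¥161,000 × 35% = ¥56,350
  ¥52,000 × 47% = ¥24,440
  → ¥99,820

Tentative minimum tax:
  Adjusted income: ¥287,000 + ¥80,500 + ¥83,500 + ¥54,500 + ¥15,000 = ¥520,500
  Less exemption ¥74,000 → base ¥446,500
  ¥446,500 × 17% = ¥75,905

¥99,820 > ¥75,905, so the standard income tax governs.

¥99,820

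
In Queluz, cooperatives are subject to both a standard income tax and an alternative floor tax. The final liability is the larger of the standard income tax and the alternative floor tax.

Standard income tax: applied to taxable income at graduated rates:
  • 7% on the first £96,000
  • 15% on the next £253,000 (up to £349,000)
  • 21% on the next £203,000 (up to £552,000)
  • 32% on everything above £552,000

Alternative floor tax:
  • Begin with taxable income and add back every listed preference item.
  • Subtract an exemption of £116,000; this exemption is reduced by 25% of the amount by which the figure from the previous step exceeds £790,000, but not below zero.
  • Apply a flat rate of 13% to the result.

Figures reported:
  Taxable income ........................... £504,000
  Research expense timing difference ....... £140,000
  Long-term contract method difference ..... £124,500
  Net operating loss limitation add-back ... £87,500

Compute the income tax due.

Alternative floor tax:
  Adjusted income: £504,000 + £140,000 + £124,500 + £87,500 = £856,000
  Exemption: £116,000 − 25% × (£856,000 − £790,000) = £116,000 − £16,500 = £99,500
  Base: £856,000 − £99,500 = £756,500
  £756,500 × 13% = £98,345

Standard income tax:
  £96,000 × 7% = £6,720
  £253,000 × 15% = £37,950
  £155,000 × 21% = £32,550
  → £77,220

£98,345 > £77,220, so the alternative floor tax is the binding amount.

£98,345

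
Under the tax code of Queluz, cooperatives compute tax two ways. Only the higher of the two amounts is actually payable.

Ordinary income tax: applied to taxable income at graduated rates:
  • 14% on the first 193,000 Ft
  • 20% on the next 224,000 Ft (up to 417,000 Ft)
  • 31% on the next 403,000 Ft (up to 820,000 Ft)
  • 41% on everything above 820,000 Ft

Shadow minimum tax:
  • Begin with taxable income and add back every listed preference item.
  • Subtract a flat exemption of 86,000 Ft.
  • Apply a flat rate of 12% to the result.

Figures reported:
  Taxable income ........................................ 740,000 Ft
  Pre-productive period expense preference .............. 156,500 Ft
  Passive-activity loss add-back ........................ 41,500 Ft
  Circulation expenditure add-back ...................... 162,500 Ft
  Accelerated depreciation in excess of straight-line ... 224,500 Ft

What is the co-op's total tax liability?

Ordinary income tax:
  193,000 Ft × 14% = 27,020 Ft
  224,000 Ft × 20% = 44,800 Ft
  323,000 Ft × 31% = 100,130 Ft
  → 171,950 Ft

Shadow minimum tax:
  Adjusted income: 740,000 Ft + 156,500 Ft + 41,500 Ft + 162,500 Ft + 224,500 Ft = 1,325,000 Ft
  Less exemption 86,000 Ft → base 1,239,000 Ft
  1,239,000 Ft × 12% = 148,680 Ft

171,950 Ft > 148,680 Ft, so the ordinary income tax governs.

171,950 Ft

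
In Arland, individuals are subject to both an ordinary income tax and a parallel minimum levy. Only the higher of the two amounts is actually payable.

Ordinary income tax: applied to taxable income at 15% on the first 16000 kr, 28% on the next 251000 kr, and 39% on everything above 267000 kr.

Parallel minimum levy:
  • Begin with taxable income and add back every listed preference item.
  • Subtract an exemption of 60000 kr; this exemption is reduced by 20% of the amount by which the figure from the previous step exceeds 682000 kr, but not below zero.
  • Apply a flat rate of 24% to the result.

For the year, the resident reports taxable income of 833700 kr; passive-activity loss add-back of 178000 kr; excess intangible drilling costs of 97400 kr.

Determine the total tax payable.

293693 kr

Ordinary income tax:
  16000 kr × 15% = 2400 kr
  251000 kr × 28% = 70280 kr
  566700 kr × 39% = 221013 kr
  → 293693 kr

Parallel minimum levy:
  Adjusted income: 833700 kr + 178000 kr + 97400 kr = 1109100 kr
  Exemption: 20% × (1109100 kr − 682000 kr) = 85420 kr ≥ 60000 kr, so the exemption is fully phased out
  Base: 1109100 kr − 0 kr = 1109100 kr
  1109100 kr × 24% = 266184 kr

293693 kr > 266184 kr, so the ordinary income tax governs.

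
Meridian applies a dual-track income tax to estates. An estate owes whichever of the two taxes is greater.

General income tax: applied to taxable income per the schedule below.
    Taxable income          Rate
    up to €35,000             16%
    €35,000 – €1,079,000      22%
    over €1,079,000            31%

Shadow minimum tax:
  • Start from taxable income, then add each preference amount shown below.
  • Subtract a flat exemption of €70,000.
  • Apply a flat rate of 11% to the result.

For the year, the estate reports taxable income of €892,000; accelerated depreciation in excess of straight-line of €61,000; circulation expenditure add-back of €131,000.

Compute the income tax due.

Shadow minimum tax:
  Adjusted income: €892,000 + €61,000 + €131,000 = €1,084,000
  Less exemption €70,000 → base €1,014,000
  €1,014,000 × 11% = €111,540

General income tax:
  €35,000 × 16% = €5,600
  €857,000 × 22% = €188,540
  → €194,140

€194,140 > €111,540, so the general income tax governs.

€194,140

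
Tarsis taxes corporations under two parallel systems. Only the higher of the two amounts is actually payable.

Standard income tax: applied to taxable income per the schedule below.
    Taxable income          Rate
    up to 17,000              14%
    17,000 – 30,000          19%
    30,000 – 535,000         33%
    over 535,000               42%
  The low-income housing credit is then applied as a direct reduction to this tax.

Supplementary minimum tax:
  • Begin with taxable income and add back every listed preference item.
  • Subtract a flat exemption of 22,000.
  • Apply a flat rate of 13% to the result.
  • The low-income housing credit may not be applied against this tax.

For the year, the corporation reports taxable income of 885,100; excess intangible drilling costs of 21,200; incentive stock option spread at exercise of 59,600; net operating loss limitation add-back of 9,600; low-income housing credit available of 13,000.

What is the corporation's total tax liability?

305,542

Supplementary minimum tax:
  Adjusted income: 885,100 + 21,200 + 59,600 + 9,600 = 975,500
  Less exemption 22,000 → base 953,500
  953,500 × 13% = 123,955

Standard income tax:
  17,000 × 14% = 2,380
  13,000 × 19% = 2,470
  505,000 × 33% = 166,650
  350,100 × 42% = 147,042
  → 318,542
  Less low-income housing credit 13,000 → 305,542

305,542 > 123,955, so the standard income tax governs.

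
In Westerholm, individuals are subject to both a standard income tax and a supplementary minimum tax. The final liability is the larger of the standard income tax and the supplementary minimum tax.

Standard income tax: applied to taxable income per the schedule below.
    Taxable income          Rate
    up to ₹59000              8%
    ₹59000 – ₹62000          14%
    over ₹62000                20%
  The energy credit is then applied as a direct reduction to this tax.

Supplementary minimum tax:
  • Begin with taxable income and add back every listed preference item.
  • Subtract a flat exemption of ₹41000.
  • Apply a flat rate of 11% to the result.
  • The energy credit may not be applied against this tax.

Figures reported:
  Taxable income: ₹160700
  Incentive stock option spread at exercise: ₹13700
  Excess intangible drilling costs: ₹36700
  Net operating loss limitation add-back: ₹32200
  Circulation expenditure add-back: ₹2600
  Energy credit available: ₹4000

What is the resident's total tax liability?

₹22539

Standard income tax:
  ₹59000 × 8% = ₹4720
  ₹3000 × 14% = ₹420
  ₹98700 × 20% = ₹19740
  → ₹24880
  Less energy credit ₹4000 → ₹20880

Supplementary minimum tax:
  Adjusted income: ₹160700 + ₹13700 + ₹36700 + ₹32200 + ₹2600 = ₹245900
  Less exemption ₹41000 → base ₹204900
  ₹204900 × 11% = ₹22539

₹22539 > ₹20880, so the supplementary minimum tax is the binding amount.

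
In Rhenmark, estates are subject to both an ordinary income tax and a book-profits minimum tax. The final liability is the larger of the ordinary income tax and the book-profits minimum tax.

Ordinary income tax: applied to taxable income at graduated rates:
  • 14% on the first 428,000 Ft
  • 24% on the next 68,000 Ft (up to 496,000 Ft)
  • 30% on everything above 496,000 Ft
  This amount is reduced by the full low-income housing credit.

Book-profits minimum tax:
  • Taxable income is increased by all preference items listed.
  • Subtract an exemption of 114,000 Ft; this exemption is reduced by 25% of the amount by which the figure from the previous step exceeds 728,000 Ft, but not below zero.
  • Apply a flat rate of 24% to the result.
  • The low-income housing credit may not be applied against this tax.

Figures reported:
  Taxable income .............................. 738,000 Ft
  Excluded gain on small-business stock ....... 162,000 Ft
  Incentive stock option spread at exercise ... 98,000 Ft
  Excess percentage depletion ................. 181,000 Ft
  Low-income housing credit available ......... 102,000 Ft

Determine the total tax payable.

282,660 Ft

Book-profits minimum tax:
  Adjusted income: 738,000 Ft + 162,000 Ft + 98,000 Ft + 181,000 Ft = 1,179,000 Ft
  Exemption: 114,000 Ft − 25% × (1,179,000 Ft − 728,000 Ft) = 114,000 Ft − 112,750 Ft = 1,250 Ft
  Base: 1,179,000 Ft − 1,250 Ft = 1,177,750 Ft
  1,177,750 Ft × 24% = 282,660 Ft

Ordinary income tax:
  428,000 Ft × 14% = 59,920 Ft
  68,000 Ft × 24% = 16,320 Ft
  242,000 Ft × 30% = 72,600 Ft
  → 148,840 Ft
  Less low-income housing credit 102,000 Ft → 46,840 Ft

282,660 Ft > 46,840 Ft, so the book-profits minimum tax is the binding amount.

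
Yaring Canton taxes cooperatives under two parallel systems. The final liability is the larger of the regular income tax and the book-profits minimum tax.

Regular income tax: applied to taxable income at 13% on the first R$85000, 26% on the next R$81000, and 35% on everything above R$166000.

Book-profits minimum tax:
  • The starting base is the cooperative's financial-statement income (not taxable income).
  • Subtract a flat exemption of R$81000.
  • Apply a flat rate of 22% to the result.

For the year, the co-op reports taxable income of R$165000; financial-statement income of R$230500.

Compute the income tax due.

R$32890

Book-profits minimum tax:
  Base (financial-statement income): R$230500
  Less exemption R$81000 → base R$149500
  R$149500 × 22% = R$32890

Regular income tax:
  R$85000 × 13% = R$11050
  R$80000 × 26% = R$20800
  → R$31850

R$32890 > R$31850, so the book-profits minimum tax is the binding amount.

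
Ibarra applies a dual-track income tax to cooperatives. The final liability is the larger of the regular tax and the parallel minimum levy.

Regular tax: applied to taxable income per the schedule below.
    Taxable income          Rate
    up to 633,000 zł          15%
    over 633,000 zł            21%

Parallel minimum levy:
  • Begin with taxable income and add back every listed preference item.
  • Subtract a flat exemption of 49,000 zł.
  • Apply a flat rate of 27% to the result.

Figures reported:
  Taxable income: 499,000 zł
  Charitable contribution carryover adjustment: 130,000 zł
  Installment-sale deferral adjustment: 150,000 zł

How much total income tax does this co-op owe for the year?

197,100 zł

Parallel minimum levy:
  Adjusted income: 499,000 zł + 130,000 zł + 150,000 zł = 779,000 zł
  Less exemption 49,000 zł → base 730,000 zł
  730,000 zł × 27% = 197,100 zł

Regular tax:
  499,000 zł × 15% = 74,850 zł

197,100 zł > 74,850 zł, so the parallel minimum levy is the binding amount.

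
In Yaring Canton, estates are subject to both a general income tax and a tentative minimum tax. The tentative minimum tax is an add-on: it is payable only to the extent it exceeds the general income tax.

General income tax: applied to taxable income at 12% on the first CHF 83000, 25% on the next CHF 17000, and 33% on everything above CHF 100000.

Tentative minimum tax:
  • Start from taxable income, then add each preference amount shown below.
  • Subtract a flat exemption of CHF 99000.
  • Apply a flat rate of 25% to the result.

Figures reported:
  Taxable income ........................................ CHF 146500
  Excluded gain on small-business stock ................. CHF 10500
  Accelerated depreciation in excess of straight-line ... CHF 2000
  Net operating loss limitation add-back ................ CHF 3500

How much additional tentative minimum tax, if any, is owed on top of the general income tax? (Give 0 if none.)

CHF 0

General income tax:
  CHF 83000 × 12% = CHF 9960
  CHF 17000 × 25% = CHF 4250
  CHF 46500 × 33% = CHF 15345
  → CHF 29555

Tentative minimum tax:
  Adjusted income: CHF 146500 + CHF 10500 + CHF 2000 + CHF 3500 = CHF 162500
  Less exemption CHF 99000 → base CHF 63500
  CHF 63500 × 25% = CHF 15875

CHF 15875 ≤ CHF 29555, so no add-on is due.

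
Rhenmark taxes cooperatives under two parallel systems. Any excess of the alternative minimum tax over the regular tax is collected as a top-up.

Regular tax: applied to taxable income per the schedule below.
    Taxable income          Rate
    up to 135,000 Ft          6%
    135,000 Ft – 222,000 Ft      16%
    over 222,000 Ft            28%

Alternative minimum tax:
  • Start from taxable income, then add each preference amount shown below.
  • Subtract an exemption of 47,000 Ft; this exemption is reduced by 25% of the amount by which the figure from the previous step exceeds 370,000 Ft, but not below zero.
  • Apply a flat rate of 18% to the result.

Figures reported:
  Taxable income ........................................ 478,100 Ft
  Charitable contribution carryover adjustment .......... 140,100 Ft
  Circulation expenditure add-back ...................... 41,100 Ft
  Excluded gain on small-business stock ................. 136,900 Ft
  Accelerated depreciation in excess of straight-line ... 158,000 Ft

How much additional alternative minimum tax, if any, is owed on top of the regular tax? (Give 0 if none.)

78,028 Ft

Alternative minimum tax:
  Adjusted income: 478,100 Ft + 140,100 Ft + 41,100 Ft + 136,900 Ft + 158,000 Ft = 954,200 Ft
  Exemption: 25% × (954,200 Ft − 370,000 Ft) = 146,050 Ft ≥ 47,000 Ft, so the exemption is fully phased out
  Base: 954,200 Ft − 0 Ft = 954,200 Ft
  954,200 Ft × 18% = 171,756 Ft

Regular tax:
  135,000 Ft × 6% = 8,100 Ft
  87,000 Ft × 16% = 13,920 Ft
  256,100 Ft × 28% = 71,708 Ft
  → 93,728 Ft

Excess of alternative minimum tax over regular tax: 171,756 Ft − 93,728 Ft = 78,028 Ft.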